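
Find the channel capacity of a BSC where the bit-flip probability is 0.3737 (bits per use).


H(p) = -p*log2(p) - (1-p)*log2(1-p) = -0.3737*log2(0.3737) - 0.6263*log2(0.6263) = 0.530672 + 0.422799 = 0.9535. C = 1 - H(p) = 1 - 0.9535 = 0.0465

0.0465 bits


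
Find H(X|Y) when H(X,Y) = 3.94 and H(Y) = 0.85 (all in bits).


H(X|Y) = H(X,Y) - H(Y) = 3.94 - 0.85 = 3.09

3.09 bits


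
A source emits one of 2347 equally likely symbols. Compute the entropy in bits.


H = log2(n) = log2(2347) = 11.1966

11.1966 bits


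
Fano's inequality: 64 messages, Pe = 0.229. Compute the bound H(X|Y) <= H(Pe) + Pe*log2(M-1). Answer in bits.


H(Pe) = -Pe*log2(Pe) - (1-Pe)*log2(1-Pe) = -0.229*log2(0.229) - 0.771*log2(0.771) = 0.486987 + 0.289277 = 0.7763. Pe*log2(M-1) = 0.229*log2(63) = 1.368797. Bound = H(Pe) + Pe*log2(M-1) = 0.486987 + 0.289277 + 1.368797 = 2.1451

2.1451 bits


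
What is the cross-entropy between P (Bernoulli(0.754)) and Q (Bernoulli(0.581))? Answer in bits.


H(P,Q) = -p*log2(q) - (1-p)*log2(1-q). -0.754*log2(0.581) = 0.590676; -0.246*log2(0.419) = 0.308725. H(P,Q) = 0.590676 + 0.308725 = 0.8994

0.8994 bits


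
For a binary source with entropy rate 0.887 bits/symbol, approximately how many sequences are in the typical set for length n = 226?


log2|A_typical| = nH = 226 * 0.887 = 200.462, so |A_typical| ~ 2^200.462 = 2.213e+60

2.213e+60


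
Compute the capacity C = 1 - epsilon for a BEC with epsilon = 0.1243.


C = 1 - epsilon = 1 - 0.1243 = 0.8757

0.8757 bits


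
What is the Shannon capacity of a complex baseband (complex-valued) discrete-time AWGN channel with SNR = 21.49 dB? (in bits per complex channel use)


SNR_linear = 10^(21.49/10) = 140.9289; C = log2(1 + SNR_linear) = log2(1 + 140.9289) = 7.149

7.149 bits/channel use


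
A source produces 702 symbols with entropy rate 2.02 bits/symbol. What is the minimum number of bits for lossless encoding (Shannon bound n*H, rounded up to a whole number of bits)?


Minimum bits >= n * H = 702 * 2.02 = 1418.04, rounded up to a whole number of bits = 1419

1419 bits


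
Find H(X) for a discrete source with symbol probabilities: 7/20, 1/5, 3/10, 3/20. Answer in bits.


H = -sum(p_i * log2(p_i)). Terms: -(7/20)*log2(7/20) = 0.530101; -(1/5)*log2(1/5) = 0.464386; -(3/10)*log2(3/10) = 0.521090; -(3/20)*log2(3/20) = 0.410545. H = 0.530101 + 0.464386 + 0.521090 + 0.410545 = 1.9261

1.9261 bits


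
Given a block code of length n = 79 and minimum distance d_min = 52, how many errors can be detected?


Detection capability = d_min - 1 = 52 - 1 = 51

51 errors


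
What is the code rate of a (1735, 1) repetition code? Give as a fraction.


Rate = k/n = 1/1735

1/1735


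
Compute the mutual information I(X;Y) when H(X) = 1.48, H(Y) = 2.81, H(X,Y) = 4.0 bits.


I(X;Y) = H(X) + H(Y) - H(X,Y) = 1.48 + 2.81 - 4.0 = 0.29

0.29 bits


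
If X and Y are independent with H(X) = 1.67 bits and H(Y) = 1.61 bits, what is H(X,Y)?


For independent variables, H(X,Y) = H(X) + H(Y) = 1.67 + 1.61 = 3.28

3.28 bits


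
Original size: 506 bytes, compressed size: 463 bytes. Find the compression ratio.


Ratio = original / compressed = 506 / 463 = 1.0929

1.0929


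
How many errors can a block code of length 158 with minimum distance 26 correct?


Correction capability = floor((d-1)/2) = floor((26-1)/2) = 12

12 errors


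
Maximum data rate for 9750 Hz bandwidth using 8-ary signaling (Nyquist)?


Rate = 2 * B * log2(M) = 2 * 9750 * 3.0 = 58500.0

58500.0 bps


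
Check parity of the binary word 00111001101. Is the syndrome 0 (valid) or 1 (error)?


Syndrome = XOR of all bits = 0 XOR 0 XOR 1 XOR 1 XOR 1 XOR 0 XOR 0 XOR 1 XOR 1 XOR 0 XOR 1 = 0

0


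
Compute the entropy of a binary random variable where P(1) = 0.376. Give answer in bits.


H = -p*log2(p) - (1-p)*log2(1-p). -0.376*log2(0.376) = 0.530609; -0.624*log2(0.624) = 0.424558. H = 0.530609 + 0.424558 = 0.9552

0.9552 bits


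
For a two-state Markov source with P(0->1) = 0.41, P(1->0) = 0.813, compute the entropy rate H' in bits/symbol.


Stationary distribution: pi_0 = p10/(p01+p10) = 0.6648, pi_1 = 0.3352. Entropy rate H' = pi_0*H(p01) + pi_1*H(p10) = 0.6648*0.9765 + 0.3352*0.6952 = 0.8822

0.8822 bits/symbol


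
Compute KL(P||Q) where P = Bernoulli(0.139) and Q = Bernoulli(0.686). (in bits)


KL = p*log2(p/q) + (1-p)*log2((1-p)/(1-q)) = 0.139*log2(0.139/0.686) + 0.861*log2(0.861/0.314) = 0.9328

0.9328 bits


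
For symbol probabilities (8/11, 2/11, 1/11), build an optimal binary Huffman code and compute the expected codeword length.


Huffman construction (repeatedly merge the two least-probable nodes; each merge adds 1 bit to every symbol beneath it): 1/11 + 2/11 = 3/11; 3/11 + 8/11 = 1. Resulting codeword lengths (in the order the probabilities were given): (1, 2, 2). L_avg = sum(p_i * l_i) = 8/11*1 + 2/11*2 + 1/11*2 = 14/11 = 1.2727

1.2727 bits


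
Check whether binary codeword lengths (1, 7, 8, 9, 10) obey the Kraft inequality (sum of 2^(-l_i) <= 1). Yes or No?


Kraft sum = sum(2^(-l_i)) = 0.5146, need <= 1. Result: satisfied (a binary prefix-free code with these lengths exists)

Yes


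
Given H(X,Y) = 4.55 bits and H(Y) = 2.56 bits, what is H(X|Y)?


H(X|Y) = H(X,Y) - H(Y) = 4.55 - 2.56 = 1.99

1.99 bits


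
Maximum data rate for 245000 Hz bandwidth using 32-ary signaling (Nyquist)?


Rate = 2 * B * log2(M) = 2 * 245000 * 5.0 = 2450000.0

2450000.0 bps


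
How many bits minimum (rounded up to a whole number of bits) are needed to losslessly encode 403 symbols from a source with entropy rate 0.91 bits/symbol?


Minimum bits >= n * H = 403 * 0.91 = 366.73, rounded up to a whole number of bits = 367

367 bits


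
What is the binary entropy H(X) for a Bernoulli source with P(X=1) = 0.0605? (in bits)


H = -p*log2(p) - (1-p)*log2(1-p). -0.0605*log2(0.0605) = 0.244839; -0.9395*log2(0.9395) = 0.084588. H = 0.244839 + 0.084588 = 0.3294

0.3294 bits


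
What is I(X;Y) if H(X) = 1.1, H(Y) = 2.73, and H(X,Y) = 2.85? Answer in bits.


I(X;Y) = H(X) + H(Y) - H(X,Y) = 1.1 + 2.73 - 2.85 = 0.98

0.98 bits


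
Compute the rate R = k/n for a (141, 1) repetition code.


Rate = k/n = 1/141

1/141


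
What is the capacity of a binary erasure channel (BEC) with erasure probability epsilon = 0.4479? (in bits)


C = 1 - epsilon = 1 - 0.4479 = 0.5521

0.5521 bits


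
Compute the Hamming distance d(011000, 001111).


Count differing positions: . ^ . ^ ^ ^ = 4 differences

4


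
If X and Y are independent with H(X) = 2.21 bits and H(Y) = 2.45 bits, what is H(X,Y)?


For independent variables, H(X,Y) = H(X) + H(Y) = 2.21 + 2.45 = 4.66

4.66 bits


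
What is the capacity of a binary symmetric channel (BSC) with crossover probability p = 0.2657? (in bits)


H(p) = -p*log2(p) - (1-p)*log2(1-p) = -0.2657*log2(0.2657) - 0.7343*log2(0.7343) = 0.508053 + 0.327174 = 0.8352. C = 1 - H(p) = 1 - 0.8352 = 0.1648

0.1648 bits


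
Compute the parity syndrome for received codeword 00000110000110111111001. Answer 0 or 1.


Syndrome = XOR of all bits = 0 XOR 0 XOR 0 XOR 0 XOR 0 XOR 1 XOR 1 XOR 0 XOR 0 XOR 0 XOR 0 XOR 1 XOR 1 XOR 0 XOR 1 XOR 1 XOR 1 XOR 1 XOR 1 XOR 1 XOR 0 XOR 0 XOR 1 = 1

1


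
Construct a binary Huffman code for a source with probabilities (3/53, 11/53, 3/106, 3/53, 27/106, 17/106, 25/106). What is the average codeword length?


Huffman construction (repeatedly merge the two least-probable nodes; each merge adds 1 bit to every symbol beneath it): 3/106 + 3/53 = 9/106; 3/53 + 9/106 = 15/106; 15/106 + 17/106 = 16/53; 11/53 + 25/106 = 47/106; 27/106 + 16/53 = 59/106; 47/106 + 59/106 = 1. Resulting codeword lengths (in the order the probabilities were given): (5, 2, 5, 4, 2, 3, 2). L_avg = sum(p_i * l_i) = 3/53*5 + 11/53*2 + 3/106*5 + 3/53*4 + 27/106*2 + 17/106*3 + 25/106*2 = 134/53 = 2.5283

2.5283 bits


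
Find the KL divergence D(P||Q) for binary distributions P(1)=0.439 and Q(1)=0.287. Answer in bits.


KL = p*log2(p/q) + (1-p)*log2((1-p)/(1-q)) = 0.439*log2(0.439/0.287) + 0.561*log2(0.561/0.713) = 0.0751

0.0751 bits


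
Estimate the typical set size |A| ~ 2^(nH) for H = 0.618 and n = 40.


log2|A_typical| = nH = 40 * 0.618 = 24.72, so |A_typical| ~ 2^24.72 = 2.764e+07

2.764e+07


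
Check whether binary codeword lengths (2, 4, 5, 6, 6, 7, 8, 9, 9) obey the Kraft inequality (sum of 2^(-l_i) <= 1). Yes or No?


Kraft sum = sum(2^(-l_i)) = 0.3906, need <= 1. Result: satisfied (a binary prefix-free code with these lengths exists)

Yes


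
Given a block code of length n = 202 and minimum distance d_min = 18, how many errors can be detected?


Detection capability = d_min - 1 = 18 - 1 = 17

17 errors


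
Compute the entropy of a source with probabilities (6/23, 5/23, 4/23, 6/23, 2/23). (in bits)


H = -sum(p_i * log2(p_i)). Terms: -(6/23)*log2(6/23) = 0.505722; -(5/23)*log2(5/23) = 0.478616; -(4/23)*log2(4/23) = 0.438880; -(6/23)*log2(6/23) = 0.505722; -(2/23)*log2(2/23) = 0.306397. H = 0.505722 + 0.478616 + 0.438880 + 0.505722 + 0.306397 = 2.2353

2.2353 bits


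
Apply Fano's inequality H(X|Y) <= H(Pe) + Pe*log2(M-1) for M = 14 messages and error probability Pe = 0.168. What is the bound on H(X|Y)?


H(Pe) = -Pe*log2(Pe) - (1-Pe)*log2(1-Pe) = -0.168*log2(0.168) - 0.832*log2(0.832) = 0.432342 + 0.220767 = 0.6531. Pe*log2(M-1) = 0.168*log2(13) = 0.621674. Bound = H(Pe) + Pe*log2(M-1) = 0.432342 + 0.220767 + 0.621674 = 1.2748

1.2748 bits


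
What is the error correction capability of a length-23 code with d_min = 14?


Correction capability = floor((d-1)/2) = floor((14-1)/2) = 6

6 errors


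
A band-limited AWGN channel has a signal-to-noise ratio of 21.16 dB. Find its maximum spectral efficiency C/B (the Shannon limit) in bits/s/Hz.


SNR_linear = 10^(21.16/10) = 130.6171; C/B = log2(1 + SNR_linear) = log2(1 + 130.6171) = 7.0402

7.0402 bits/s/Hz


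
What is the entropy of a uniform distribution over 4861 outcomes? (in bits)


H = log2(n) = log2(4861) = 12.247

12.247 bits


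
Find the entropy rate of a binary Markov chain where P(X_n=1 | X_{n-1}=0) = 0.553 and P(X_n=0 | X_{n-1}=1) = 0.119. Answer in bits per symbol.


Stationary distribution: pi_0 = p10/(p01+p10) = 0.1771, pi_1 = 0.8229. Entropy rate H' = pi_0*H(p01) + pi_1*H(p10) = 0.1771*0.9919 + 0.8229*0.5265 = 0.6089

0.6089 bits/symbol


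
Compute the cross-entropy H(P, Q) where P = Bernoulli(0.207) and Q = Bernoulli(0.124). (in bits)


H(P,Q) = -p*log2(q) - (1-p)*log2(1-q). -0.207*log2(0.124) = 0.623399; -0.793*log2(0.876) = 0.151461. H(P,Q) = 0.623399 + 0.151461 = 0.7749

0.7749 bits


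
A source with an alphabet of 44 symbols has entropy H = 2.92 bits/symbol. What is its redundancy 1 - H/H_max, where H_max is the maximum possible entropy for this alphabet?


H_max = log2(K) = log2(44) = 5.4594 bits/symbol. Redundancy = 1 - H/H_max = 1 - 2.92/5.4594 = 1 - 0.5349 = 0.4651

0.4651


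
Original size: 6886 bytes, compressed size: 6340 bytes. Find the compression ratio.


Ratio = original / compressed = 6886 / 6340 = 1.0861

1.0861


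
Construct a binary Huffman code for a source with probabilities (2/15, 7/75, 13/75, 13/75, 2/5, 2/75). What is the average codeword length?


Huffman construction (repeatedly merge the two least-probable nodes; each merge adds 1 bit to every symbol beneath it): 2/75 + 7/75 = 3/25; 3/25 + 2/15 = 19/75; 13/75 + 13/75 = 26/75; 19/75 + 26/75 = 3/5; 2/5 + 3/5 = 1. Resulting codeword lengths (in the order the probabilities were given): (3, 4, 3, 3, 1, 4). L_avg = sum(p_i * l_i) = 2/15*3 + 7/75*4 + 13/75*3 + 13/75*3 + 2/5*1 + 2/75*4 = 58/25 = 2.32

2.32 bits


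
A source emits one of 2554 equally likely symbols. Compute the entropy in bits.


H = log2(n) = log2(2554) = 11.3185

11.3185 bits


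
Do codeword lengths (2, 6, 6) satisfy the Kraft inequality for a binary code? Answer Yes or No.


Kraft sum = sum(2^(-l_i)) = 0.2812, need <= 1. Result: satisfied (a binary prefix-free code with these lengths exists)

Yes


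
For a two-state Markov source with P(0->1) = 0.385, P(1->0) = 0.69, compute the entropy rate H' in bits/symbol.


Stationary distribution: pi_0 = p10/(p01+p10) = 0.6419, pi_1 = 0.3581. Entropy rate H' = pi_0*H(p01) + pi_1*H(p10) = 0.6419*0.9615 + 0.3581*0.8932 = 0.937

0.937 bits/symbol


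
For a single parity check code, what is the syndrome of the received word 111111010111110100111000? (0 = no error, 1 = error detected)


Syndrome = XOR of all bits = 1 XOR 1 XOR 1 XOR 1 XOR 1 XOR 1 XOR 0 XOR 1 XOR 0 XOR 1 XOR 1 XOR 1 XOR 1 XOR 1 XOR 0 XOR 1 XOR 0 XOR 0 XOR 1 XOR 1 XOR 1 XOR 0 XOR 0 XOR 0 = 0

0


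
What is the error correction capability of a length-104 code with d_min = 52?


Correction capability = floor((d-1)/2) = floor((52-1)/2) = 25

25 errors


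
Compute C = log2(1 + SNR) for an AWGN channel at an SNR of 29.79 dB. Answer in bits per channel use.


SNR_linear = 10^(29.79/10) = 952.7962; C = log2(1 + SNR_linear) = log2(1 + 952.7962) = 9.8975

9.8975 bits/channel use


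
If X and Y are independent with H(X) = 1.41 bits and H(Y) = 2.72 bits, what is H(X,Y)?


For independent variables, H(X,Y) = H(X) + H(Y) = 1.41 + 2.72 = 4.13

4.13 bits


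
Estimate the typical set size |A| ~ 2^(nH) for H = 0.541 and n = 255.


log2|A_typical| = nH = 255 * 0.541 = 137.955, so |A_typical| ~ 2^137.955 = 3.377e+41

3.377e+41


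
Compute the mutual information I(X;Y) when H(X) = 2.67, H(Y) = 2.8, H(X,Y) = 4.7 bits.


I(X;Y) = H(X) + H(Y) - H(X,Y) = 2.67 + 2.8 - 4.7 = 0.77

0.77 bits


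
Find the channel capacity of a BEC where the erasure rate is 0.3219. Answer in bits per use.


C = 1 - epsilon = 1 - 0.3219 = 0.6781

0.6781 bits


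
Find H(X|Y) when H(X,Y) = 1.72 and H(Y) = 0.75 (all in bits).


H(X|Y) = H(X,Y) - H(Y) = 1.72 - 0.75 = 0.97

0.97 bits


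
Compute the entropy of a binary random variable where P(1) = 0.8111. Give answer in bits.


H = -p*log2(p) - (1-p)*log2(1-p). -0.8111*log2(0.8111) = 0.244991; -0.1889*log2(0.1889) = 0.454173. H = 0.244991 + 0.454173 = 0.6992

0.6992 bits


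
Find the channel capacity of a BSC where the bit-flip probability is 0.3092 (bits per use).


H(p) = -p*log2(p) - (1-p)*log2(1-p) = -0.3092*log2(0.3092) - 0.6908*log2(0.6908) = 0.523596 + 0.368652 = 0.8922. C = 1 - H(p) = 1 - 0.8922 = 0.1078

0.1078 bits


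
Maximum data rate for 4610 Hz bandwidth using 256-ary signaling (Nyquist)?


Rate = 2 * B * log2(M) = 2 * 4610 * 8.0 = 73760.0

73760.0 bps


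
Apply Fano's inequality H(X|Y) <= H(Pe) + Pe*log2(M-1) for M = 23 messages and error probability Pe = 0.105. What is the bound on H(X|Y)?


H(Pe) = -Pe*log2(Pe) - (1-Pe)*log2(1-Pe) = -0.105*log2(0.105) - 0.895*log2(0.895) = 0.341412 + 0.143236 = 0.4846. Pe*log2(M-1) = 0.105*log2(22) = 0.468240. Bound = H(Pe) + Pe*log2(M-1) = 0.341412 + 0.143236 + 0.468240 = 0.9529

0.9529 bits


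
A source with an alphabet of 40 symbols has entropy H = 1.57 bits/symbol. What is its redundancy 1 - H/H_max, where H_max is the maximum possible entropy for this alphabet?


H_max = log2(K) = log2(40) = 5.3219 bits/symbol. Redundancy = 1 - H/H_max = 1 - 1.57/5.3219 = 1 - 0.295 = 0.705

0.705


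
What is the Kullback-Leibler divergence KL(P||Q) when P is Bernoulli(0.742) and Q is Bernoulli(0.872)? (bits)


KL = p*log2(p/q) + (1-p)*log2((1-p)/(1-q)) = 0.742*log2(0.742/0.872) + 0.258*log2(0.258/0.128) = 0.0881

0.0881 bits


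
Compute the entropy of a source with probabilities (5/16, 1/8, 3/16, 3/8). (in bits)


H = -sum(p_i * log2(p_i)). Terms: -(5/16)*log2(5/16) = 0.524397; -(1/8)*log2(1/8) = 0.375000; -(3/16)*log2(3/16) = 0.452820; -(3/8)*log2(3/8) = 0.530639. H = 0.524397 + 0.375000 + 0.452820 + 0.530639 = 1.8829

1.8829 bits


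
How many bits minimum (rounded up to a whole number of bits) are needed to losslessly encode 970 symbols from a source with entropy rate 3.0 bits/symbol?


Minimum bits >= n * H = 970 * 3.0 = 2910.0, rounded up to a whole number of bits = 2910

2910 bits


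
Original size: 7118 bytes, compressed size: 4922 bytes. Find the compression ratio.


Ratio = original / compressed = 7118 / 4922 = 1.4462

1.4462


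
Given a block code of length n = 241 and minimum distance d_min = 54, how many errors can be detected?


Detection capability = d_min - 1 = 54 - 1 = 53

53 errors


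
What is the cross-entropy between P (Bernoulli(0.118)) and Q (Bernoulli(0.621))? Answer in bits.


H(P,Q) = -p*log2(q) - (1-p)*log2(1-q). -0.118*log2(0.621) = 0.081106; -0.882*log2(0.379) = 1.234562. H(P,Q) = 0.081106 + 1.234562 = 1.3157

1.3157 bits


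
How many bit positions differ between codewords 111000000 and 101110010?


Count differing positions: . ^ . ^ ^ . . ^ . = 4 differences

4


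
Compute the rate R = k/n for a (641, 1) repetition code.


Rate = k/n = 1/641

1/641


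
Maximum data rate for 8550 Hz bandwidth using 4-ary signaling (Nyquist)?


Rate = 2 * B * log2(M) = 2 * 8550 * 2.0 = 34200.0

34200.0 bps


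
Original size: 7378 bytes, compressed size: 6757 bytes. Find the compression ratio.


Ratio = original / compressed = 7378 / 6757 = 1.0919

1.0919


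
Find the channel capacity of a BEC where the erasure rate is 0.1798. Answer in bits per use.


C = 1 - epsilon = 1 - 0.1798 = 0.8202

0.8202 bits


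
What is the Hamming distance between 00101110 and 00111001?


Count differing positions: . . . ^ . ^ ^ ^ = 4 differences

4


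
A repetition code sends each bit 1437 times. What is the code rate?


Rate = k/n = 1/1437

1/1437


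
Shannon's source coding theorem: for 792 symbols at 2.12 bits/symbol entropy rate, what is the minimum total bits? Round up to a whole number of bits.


Minimum bits >= n * H = 792 * 2.12 = 1679.04, rounded up to a whole number of bits = 1680

1680 bits


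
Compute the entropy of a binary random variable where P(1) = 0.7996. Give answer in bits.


H = -p*log2(p) - (1-p)*log2(1-p). -0.7996*log2(0.7996) = 0.257991; -0.2004*log2(0.2004) = 0.464737. H = 0.257991 + 0.464737 = 0.7227

0.7227 bits


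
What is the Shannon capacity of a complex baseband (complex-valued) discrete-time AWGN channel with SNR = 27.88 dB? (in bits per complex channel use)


SNR_linear = 10^(27.88/10) = 613.762; C = log2(1 + SNR_linear) = log2(1 + 613.762) = 9.2639

9.2639 bits/channel use


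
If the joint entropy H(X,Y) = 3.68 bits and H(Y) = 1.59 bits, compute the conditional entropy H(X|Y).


H(X|Y) = H(X,Y) - H(Y) = 3.68 - 1.59 = 2.09

2.09 bits


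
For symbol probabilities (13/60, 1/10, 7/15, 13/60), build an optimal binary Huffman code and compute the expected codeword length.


Huffman construction (repeatedly merge the two least-probable nodes; each merge adds 1 bit to every symbol beneath it): 1/10 + 13/60 = 19/60; 13/60 + 19/60 = 8/15; 7/15 + 8/15 = 1. Resulting codeword lengths (in the order the probabilities were given): (3, 3, 1, 2). L_avg = sum(p_i * l_i) = 13/60*3 + 1/10*3 + 7/15*1 + 13/60*2 = 37/20 = 1.85

1.85 bits


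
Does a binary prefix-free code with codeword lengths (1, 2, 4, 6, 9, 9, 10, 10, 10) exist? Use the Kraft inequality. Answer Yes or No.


Kraft sum = sum(2^(-l_i)) = 0.835, need <= 1. Result: satisfied (a binary prefix-free code with these lengths exists)

Yes


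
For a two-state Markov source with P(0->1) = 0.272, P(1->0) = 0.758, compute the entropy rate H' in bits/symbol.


Stationary distribution: pi_0 = p10/(p01+p10) = 0.7359, pi_1 = 0.2641. Entropy rate H' = pi_0*H(p01) + pi_1*H(p10) = 0.7359*0.8443 + 0.2641*0.7984 = 0.8322

0.8322 bits/symbol


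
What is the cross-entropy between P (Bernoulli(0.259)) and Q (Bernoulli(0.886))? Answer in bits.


H(P,Q) = -p*log2(q) - (1-p)*log2(1-q). -0.259*log2(0.886) = 0.045227; -0.741*log2(0.114) = 2.321475. H(P,Q) = 0.045227 + 2.321475 = 2.3667

2.3667 bits


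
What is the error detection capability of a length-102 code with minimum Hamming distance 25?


Detection capability = d_min - 1 = 25 - 1 = 24

24 errors


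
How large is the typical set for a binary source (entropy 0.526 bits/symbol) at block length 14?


log2|A_typical| = nH = 14 * 0.526 = 7.364, so |A_typical| ~ 2^7.364 = 1.647e+02

1.647e+02


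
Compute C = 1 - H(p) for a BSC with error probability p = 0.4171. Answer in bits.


H(p) = -p*log2(p) - (1-p)*log2(1-p) = -0.4171*log2(0.4171) - 0.5829*log2(0.5829) = 0.526186 + 0.453892 = 0.9801. C = 1 - H(p) = 1 - 0.9801 = 0.0199

0.0199 bits


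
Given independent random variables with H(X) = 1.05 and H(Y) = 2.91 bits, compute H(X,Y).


For independent variables, H(X,Y) = H(X) + H(Y) = 1.05 + 2.91 = 3.96

3.96 bits


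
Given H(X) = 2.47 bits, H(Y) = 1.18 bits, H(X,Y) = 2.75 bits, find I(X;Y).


I(X;Y) = H(X) + H(Y) - H(X,Y) = 2.47 + 1.18 - 2.75 = 0.9

0.9 bits


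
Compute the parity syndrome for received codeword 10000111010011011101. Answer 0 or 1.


Syndrome = XOR of all bits = 1 XOR 0 XOR 0 XOR 0 XOR 0 XOR 1 XOR 1 XOR 1 XOR 0 XOR 1 XOR 0 XOR 0 XOR 1 XOR 1 XOR 0 XOR 1 XOR 1 XOR 1 XOR 0 XOR 1 = 1

1


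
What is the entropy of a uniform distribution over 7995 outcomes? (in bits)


H = log2(n) = log2(7995) = 12.9649

12.9649 bits


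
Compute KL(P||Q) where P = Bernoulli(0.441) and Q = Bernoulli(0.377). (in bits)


KL = p*log2(p/q) + (1-p)*log2((1-p)/(1-q)) = 0.441*log2(0.441/0.377) + 0.559*log2(0.559/0.623) = 0.0123

0.0123 bits


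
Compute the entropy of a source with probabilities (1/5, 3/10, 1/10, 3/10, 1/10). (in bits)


H = -sum(p_i * log2(p_i)). Terms: -(1/5)*log2(1/5) = 0.464386; -(3/10)*log2(3/10) = 0.521090; -(1/10)*log2(1/10) = 0.332193; -(3/10)*log2(3/10) = 0.521090; -(1/10)*log2(1/10) = 0.332193. H = 0.464386 + 0.521090 + 0.332193 + 0.521090 + 0.332193 = 2.171

2.171 bits


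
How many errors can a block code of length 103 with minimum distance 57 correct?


Correction capability = floor((d-1)/2) = floor((57-1)/2) = 28

28 errors


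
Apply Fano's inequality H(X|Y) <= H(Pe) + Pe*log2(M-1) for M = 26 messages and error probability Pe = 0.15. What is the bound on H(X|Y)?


H(Pe) = -Pe*log2(Pe) - (1-Pe)*log2(1-Pe) = -0.15*log2(0.15) - 0.85*log2(0.85) = 0.410545 + 0.199295 = 0.6098. Pe*log2(M-1) = 0.15*log2(25) = 0.696578. Bound = H(Pe) + Pe*log2(M-1) = 0.410545 + 0.199295 + 0.696578 = 1.3064

1.3064 bits


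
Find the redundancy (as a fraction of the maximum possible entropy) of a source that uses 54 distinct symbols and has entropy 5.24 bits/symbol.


H_max = log2(K) = log2(54) = 5.7549 bits/symbol. Redundancy = 1 - H/H_max = 1 - 5.24/5.7549 = 1 - 0.9105 = 0.0895

0.0895


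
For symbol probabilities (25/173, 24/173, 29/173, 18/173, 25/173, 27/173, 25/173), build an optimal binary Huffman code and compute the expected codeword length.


Huffman construction (repeatedly merge the two least-probable nodes; each merge adds 1 bit to every symbol beneath it): 18/173 + 24/173 = 42/173; 25/173 + 25/173 = 50/173; 25/173 + 27/173 = 52/173; 29/173 + 42/173 = 71/173; 50/173 + 52/173 = 102/173; 71/173 + 102/173 = 1. Resulting codeword lengths (in the order the probabilities were given): (3, 3, 2, 3, 3, 3, 3). L_avg = sum(p_i * l_i) = 25/173*3 + 24/173*3 + 29/173*2 + 18/173*3 + 25/173*3 + 27/173*3 + 25/173*3 = 490/173 = 2.8324

2.8324 bits


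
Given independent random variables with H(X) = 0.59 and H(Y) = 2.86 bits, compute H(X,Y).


For independent variables, H(X,Y) = H(X) + H(Y) = 0.59 + 2.86 = 3.45

3.45 bits


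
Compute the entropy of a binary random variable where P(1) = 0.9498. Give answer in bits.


H = -p*log2(p) - (1-p)*log2(1-p). -0.9498*log2(0.9498) = 0.070574; -0.0502*log2(0.0502) = 0.216672. H = 0.070574 + 0.216672 = 0.2872

0.2872 bits


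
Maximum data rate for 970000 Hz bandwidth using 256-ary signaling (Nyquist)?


Rate = 2 * B * log2(M) = 2 * 970000 * 8.0 = 15520000.0

15520000.0 bps


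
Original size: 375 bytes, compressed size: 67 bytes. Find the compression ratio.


Ratio = original / compressed = 375 / 67 = 5.597

5.597


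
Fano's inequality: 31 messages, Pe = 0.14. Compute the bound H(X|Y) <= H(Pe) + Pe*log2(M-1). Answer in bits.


H(Pe) = -Pe*log2(Pe) - (1-Pe)*log2(1-Pe) = -0.14*log2(0.14) - 0.86*log2(0.86) = 0.397110 + 0.187129 = 0.5842. Pe*log2(M-1) = 0.14*log2(30) = 0.686965. Bound = H(Pe) + Pe*log2(M-1) = 0.397110 + 0.187129 + 0.686965 = 1.2712

1.2712 bits


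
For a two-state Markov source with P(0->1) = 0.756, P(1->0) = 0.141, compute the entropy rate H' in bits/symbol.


Stationary distribution: pi_0 = p10/(p01+p10) = 0.1572, pi_1 = 0.8428. Entropy rate H' = pi_0*H(p01) + pi_1*H(p10) = 0.1572*0.8016 + 0.8428*0.5869 = 0.6206

0.6206 bits/symbol


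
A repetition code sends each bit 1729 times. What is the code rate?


Rate = k/n = 1/1729

1/1729


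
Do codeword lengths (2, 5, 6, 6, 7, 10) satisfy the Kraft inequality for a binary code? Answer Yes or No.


Kraft sum = sum(2^(-l_i)) = 0.3213, need <= 1. Result: satisfied (a binary prefix-free code with these lengths exists)

Yes


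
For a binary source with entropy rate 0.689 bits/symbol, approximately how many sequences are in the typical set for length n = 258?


log2|A_typical| = nH = 258 * 0.689 = 177.762, so |A_typical| ~ 2^177.762 = 3.249e+53

3.249e+53


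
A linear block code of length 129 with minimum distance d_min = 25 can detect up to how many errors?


Detection capability = d_min - 1 = 25 - 1 = 24

24 errors


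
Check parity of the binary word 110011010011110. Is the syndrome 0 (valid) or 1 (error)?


Syndrome = XOR of all bits = 1 XOR 1 XOR 0 XOR 0 XOR 1 XOR 1 XOR 0 XOR 1 XOR 0 XOR 0 XOR 1 XOR 1 XOR 1 XOR 1 XOR 0 = 1

1


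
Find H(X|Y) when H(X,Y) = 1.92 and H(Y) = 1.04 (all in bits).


H(X|Y) = H(X,Y) - H(Y) = 1.92 - 1.04 = 0.88

0.88 bits


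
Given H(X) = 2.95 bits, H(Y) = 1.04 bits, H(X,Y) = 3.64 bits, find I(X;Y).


I(X;Y) = H(X) + H(Y) - H(X,Y) = 2.95 + 1.04 - 3.64 = 0.35

0.35 bits


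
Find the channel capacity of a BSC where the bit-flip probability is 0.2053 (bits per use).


H(p) = -p*log2(p) - (1-p)*log2(1-p) = -0.2053*log2(0.2053) - 0.7947*log2(0.7947) = 0.468945 + 0.263457 = 0.7324. C = 1 - H(p) = 1 - 0.7324 = 0.2676

0.2676 bits


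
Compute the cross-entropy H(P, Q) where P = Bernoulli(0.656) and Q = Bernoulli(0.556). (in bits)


H(P,Q) = -p*log2(q) - (1-p)*log2(1-q). -0.656*log2(0.556) = 0.555529; -0.344*log2(0.444) = 0.402951. H(P,Q) = 0.555529 + 0.402951 = 0.9585

0.9585 bits


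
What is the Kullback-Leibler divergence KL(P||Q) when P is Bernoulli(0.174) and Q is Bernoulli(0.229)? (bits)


KL = p*log2(p/q) + (1-p)*log2((1-p)/(1-q)) = 0.174*log2(0.174/0.229) + 0.826*log2(0.826/0.771) = 0.0132

0.0132 bits


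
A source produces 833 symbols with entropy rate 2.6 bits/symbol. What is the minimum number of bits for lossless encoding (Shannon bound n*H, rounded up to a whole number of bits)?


Minimum bits >= n * H = 833 * 2.6 = 2165.8, rounded up to a whole number of bits = 2166

2166 bits


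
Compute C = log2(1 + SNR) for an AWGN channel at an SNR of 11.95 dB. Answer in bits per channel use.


SNR_linear = 10^(11.95/10) = 15.6675; C = log2(1 + SNR_linear) = log2(1 + 15.6675) = 4.059

4.059 bits/channel use


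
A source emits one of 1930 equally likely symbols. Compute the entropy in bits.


H = log2(n) = log2(1930) = 10.9144

10.9144 bits


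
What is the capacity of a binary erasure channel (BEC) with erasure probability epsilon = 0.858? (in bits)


C = 1 - epsilon = 1 - 0.858 = 0.142

0.142 bits


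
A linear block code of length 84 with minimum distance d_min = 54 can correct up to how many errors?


Correction capability = floor((d-1)/2) = floor((54-1)/2) = 26

26 errors


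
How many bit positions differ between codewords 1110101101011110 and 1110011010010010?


Count differing positions: . . . . ^ ^ . ^ ^ ^ . . ^ ^ . . = 7 differences

7


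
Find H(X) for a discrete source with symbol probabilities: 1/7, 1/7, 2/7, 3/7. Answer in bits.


H = -sum(p_i * log2(p_i)). Terms: -(1/7)*log2(1/7) = 0.401051; -(1/7)*log2(1/7) = 0.401051; -(2/7)*log2(2/7) = 0.516387; -(3/7)*log2(3/7) = 0.523882. H = 0.401051 + 0.401051 + 0.516387 + 0.523882 = 1.8424

1.8424 bits


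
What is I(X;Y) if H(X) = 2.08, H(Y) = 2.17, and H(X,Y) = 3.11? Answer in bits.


I(X;Y) = H(X) + H(Y) - H(X,Y) = 2.08 + 2.17 - 3.11 = 1.14

1.14 bits


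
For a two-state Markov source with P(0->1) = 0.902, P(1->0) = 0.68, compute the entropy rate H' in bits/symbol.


Stationary distribution: pi_0 = p10/(p01+p10) = 0.4298, pi_1 = 0.5702. Entropy rate H' = pi_0*H(p01) + pi_1*H(p10) = 0.4298*0.4626 + 0.5702*0.9044 = 0.7145

0.7145 bits/symbol


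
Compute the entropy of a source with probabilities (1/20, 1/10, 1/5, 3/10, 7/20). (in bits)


H = -sum(p_i * log2(p_i)). Terms: -(1/20)*log2(1/20) = 0.216096; -(1/10)*log2(1/10) = 0.332193; -(1/5)*log2(1/5) = 0.464386; -(3/10)*log2(3/10) = 0.521090; -(7/20)*log2(7/20) = 0.530101. H = 0.216096 + 0.332193 + 0.464386 + 0.521090 + 0.530101 = 2.0639

2.0639 bits


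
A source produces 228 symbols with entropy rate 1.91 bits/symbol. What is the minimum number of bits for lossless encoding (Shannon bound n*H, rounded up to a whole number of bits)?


Minimum bits >= n * H = 228 * 1.91 = 435.48, rounded up to a whole number of bits = 436

436 bits


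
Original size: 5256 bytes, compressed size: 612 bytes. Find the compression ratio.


Ratio = original / compressed = 5256 / 612 = 8.5882

8.5882


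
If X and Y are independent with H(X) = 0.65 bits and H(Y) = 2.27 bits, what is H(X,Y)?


For independent variables, H(X,Y) = H(X) + H(Y) = 0.65 + 2.27 = 2.92

2.92 bits


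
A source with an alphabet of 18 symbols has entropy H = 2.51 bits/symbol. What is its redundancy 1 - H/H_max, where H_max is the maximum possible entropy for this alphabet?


H_max = log2(K) = log2(18) = 4.1699 bits/symbol. Redundancy = 1 - H/H_max = 1 - 2.51/4.1699 = 1 - 0.6019 = 0.3981

0.3981


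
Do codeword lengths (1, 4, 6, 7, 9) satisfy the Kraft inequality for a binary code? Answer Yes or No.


Kraft sum = sum(2^(-l_i)) = 0.5879, need <= 1. Result: satisfied (a binary prefix-free code with these lengths exists)

Yes


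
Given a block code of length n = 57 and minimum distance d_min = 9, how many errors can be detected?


Detection capability = d_min - 1 = 9 - 1 = 8

8 errors


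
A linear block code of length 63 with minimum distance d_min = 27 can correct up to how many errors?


Correction capability = floor((d-1)/2) = floor((27-1)/2) = 13

13 errors


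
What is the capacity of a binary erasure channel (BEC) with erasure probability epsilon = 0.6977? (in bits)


C = 1 - epsilon = 1 - 0.6977 = 0.3023

0.3023 bits


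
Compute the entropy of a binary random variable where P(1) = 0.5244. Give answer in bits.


H = -p*log2(p) - (1-p)*log2(1-p). -0.5244*log2(0.5244) = 0.488353; -0.4756*log2(0.4756) = 0.509929. H = 0.488353 + 0.509929 = 0.9983

0.9983 bits


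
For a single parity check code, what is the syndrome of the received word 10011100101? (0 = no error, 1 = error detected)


Syndrome = XOR of all bits = 1 XOR 0 XOR 0 XOR 1 XOR 1 XOR 1 XOR 0 XOR 0 XOR 1 XOR 0 XOR 1 = 0

0


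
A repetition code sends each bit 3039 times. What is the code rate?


Rate = k/n = 1/3039

1/3039


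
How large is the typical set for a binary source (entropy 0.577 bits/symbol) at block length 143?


log2|A_typical| = nH = 143 * 0.577 = 82.511, so |A_typical| ~ 2^82.511 = 6.891e+24

6.891e+24


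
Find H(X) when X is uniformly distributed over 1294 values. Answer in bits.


H = log2(n) = log2(1294) = 10.3376

10.3376 bits


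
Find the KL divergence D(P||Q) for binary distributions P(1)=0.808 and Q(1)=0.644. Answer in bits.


KL = p*log2(p/q) + (1-p)*log2((1-p)/(1-q)) = 0.808*log2(0.808/0.644) + 0.192*log2(0.192/0.356) = 0.0934

0.0934 bits


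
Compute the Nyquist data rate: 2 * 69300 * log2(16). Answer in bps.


Rate = 2 * B * log2(M) = 2 * 69300 * 4.0 = 554400.0

554400.0 bps


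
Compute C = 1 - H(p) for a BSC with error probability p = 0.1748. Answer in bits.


H(p) = -p*log2(p) - (1-p)*log2(1-p) = -0.1748*log2(0.1748) - 0.8252*log2(0.8252) = 0.439836 + 0.228732 = 0.6686. C = 1 - H(p) = 1 - 0.6686 = 0.3314

0.3314 bits


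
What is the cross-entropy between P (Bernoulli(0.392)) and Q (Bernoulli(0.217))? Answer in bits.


H(P,Q) = -p*log2(q) - (1-p)*log2(1-q). -0.392*log2(0.217) = 0.864059; -0.608*log2(0.783) = 0.214573. H(P,Q) = 0.864059 + 0.214573 = 1.0786

1.0786 bits


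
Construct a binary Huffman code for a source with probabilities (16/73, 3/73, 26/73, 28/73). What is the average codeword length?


Huffman construction (repeatedly merge the two least-probable nodes; each merge adds 1 bit to every symbol beneath it): 3/73 + 16/73 = 19/73; 19/73 + 26/73 = 45/73; 28/73 + 45/73 = 1. Resulting codeword lengths (in the order the probabilities were given): (3, 3, 2, 1). L_avg = sum(p_i * l_i) = 16/73*3 + 3/73*3 + 26/73*2 + 28/73*1 = 137/73 = 1.8767

1.8767 bits


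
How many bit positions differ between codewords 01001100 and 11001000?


Count differing positions: ^ . . . . ^ . . = 2 differences

2


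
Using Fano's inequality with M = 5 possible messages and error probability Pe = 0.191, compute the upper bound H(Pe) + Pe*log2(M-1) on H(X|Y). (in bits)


H(Pe) = -Pe*log2(Pe) - (1-Pe)*log2(1-Pe) = -0.191*log2(0.191) - 0.809*log2(0.809) = 0.456176 + 0.247383 = 0.7036. Pe*log2(M-1) = 0.191*log2(4) = 0.382000. Bound = H(Pe) + Pe*log2(M-1) = 0.456176 + 0.247383 + 0.382000 = 1.0856

1.0856 bits


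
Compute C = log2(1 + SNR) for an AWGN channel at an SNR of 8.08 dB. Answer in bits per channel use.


SNR_linear = 10^(8.08/10) = 6.4269; C = log2(1 + SNR_linear) = log2(1 + 6.4269) = 2.8928

2.8928 bits/channel use


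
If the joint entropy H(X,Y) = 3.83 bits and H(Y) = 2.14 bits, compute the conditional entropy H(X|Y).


H(X|Y) = H(X,Y) - H(Y) = 3.83 - 2.14 = 1.69

1.69 bits


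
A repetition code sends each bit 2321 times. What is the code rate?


Rate = k/n = 1/2321

1/2321


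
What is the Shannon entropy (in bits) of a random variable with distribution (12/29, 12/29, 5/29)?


H = -sum(p_i * log2(p_i)). Terms: -(12/29)*log2(12/29) = 0.526766; -(12/29)*log2(12/29) = 0.526766; -(5/29)*log2(5/29) = 0.437251. H = 0.526766 + 0.526766 + 0.437251 = 1.4908

1.4908 bits


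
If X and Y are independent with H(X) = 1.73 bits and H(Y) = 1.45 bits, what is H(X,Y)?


For independent variables, H(X,Y) = H(X) + H(Y) = 1.73 + 1.45 = 3.18

3.18 bits


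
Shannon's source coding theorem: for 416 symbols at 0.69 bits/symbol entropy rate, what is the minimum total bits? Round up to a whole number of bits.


Minimum bits >= n * H = 416 * 0.69 = 287.04, rounded up to a whole number of bits = 288

288 bits


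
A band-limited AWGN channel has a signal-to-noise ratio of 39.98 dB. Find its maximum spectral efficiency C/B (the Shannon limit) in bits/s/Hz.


SNR_linear = 10^(39.98/10) = 9954.0542; C/B = log2(1 + SNR_linear) = log2(1 + 9954.0542) = 13.2812

13.2812 bits/s/Hz


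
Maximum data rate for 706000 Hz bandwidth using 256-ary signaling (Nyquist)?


Rate = 2 * B * log2(M) = 2 * 706000 * 8.0 = 11296000.0

11296000.0 bps


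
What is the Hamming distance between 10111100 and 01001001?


Count differing positions: ^ ^ ^ ^ . ^ . ^ = 6 differences

6


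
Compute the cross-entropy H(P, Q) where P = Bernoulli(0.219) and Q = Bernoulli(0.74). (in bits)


H(P,Q) = -p*log2(q) - (1-p)*log2(1-q). -0.219*log2(0.74) = 0.095134; -0.781*log2(0.26) = 1.517808. H(P,Q) = 0.095134 + 1.517808 = 1.6129

1.6129 bits


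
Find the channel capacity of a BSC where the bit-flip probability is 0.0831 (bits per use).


H(p) = -p*log2(p) - (1-p)*log2(1-p) = -0.0831*log2(0.0831) - 0.9169*log2(0.9169) = 0.298247 + 0.114763 = 0.413. C = 1 - H(p) = 1 - 0.413 = 0.587

0.587 bits


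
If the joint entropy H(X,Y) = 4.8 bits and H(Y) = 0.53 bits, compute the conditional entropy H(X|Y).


H(X|Y) = H(X,Y) - H(Y) = 4.8 - 0.53 = 4.27

4.27 bits


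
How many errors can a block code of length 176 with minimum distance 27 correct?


Correction capability = floor((d-1)/2) = floor((27-1)/2) = 13

13 errors


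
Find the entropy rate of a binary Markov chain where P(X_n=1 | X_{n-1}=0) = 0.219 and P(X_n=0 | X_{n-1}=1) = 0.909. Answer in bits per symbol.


Stationary distribution: pi_0 = p10/(p01+p10) = 0.8059, pi_1 = 0.1941. Entropy rate H' = pi_0*H(p01) + pi_1*H(p10) = 0.8059*0.7583 + 0.1941*0.4398 = 0.6965

0.6965 bits/symbol


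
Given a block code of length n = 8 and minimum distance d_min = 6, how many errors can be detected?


Detection capability = d_min - 1 = 6 - 1 = 5

5 errors


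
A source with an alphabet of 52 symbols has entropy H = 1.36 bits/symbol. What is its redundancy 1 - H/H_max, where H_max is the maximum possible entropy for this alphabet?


H_max = log2(K) = log2(52) = 5.7004 bits/symbol. Redundancy = 1 - H/H_max = 1 - 1.36/5.7004 = 1 - 0.2386 = 0.7614

0.7614


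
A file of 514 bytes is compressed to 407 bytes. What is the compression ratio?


Ratio = original / compressed = 514 / 407 = 1.2629

1.2629


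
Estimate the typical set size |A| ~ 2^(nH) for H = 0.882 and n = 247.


log2|A_typical| = nH = 247 * 0.882 = 217.854, so |A_typical| ~ 2^217.854 = 3.807e+65

3.807e+65


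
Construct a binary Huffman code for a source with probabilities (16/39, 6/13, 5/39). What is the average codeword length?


Huffman construction (repeatedly merge the two least-probable nodes; each merge adds 1 bit to every symbol beneath it): 5/39 + 16/39 = 7/13; 6/13 + 7/13 = 1. Resulting codeword lengths (in the order the probabilities were given): (2, 1, 2). L_avg = sum(p_i * l_i) = 16/39*2 + 6/13*1 + 5/39*2 = 20/13 = 1.5385

1.5385 bits


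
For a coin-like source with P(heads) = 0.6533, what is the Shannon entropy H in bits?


H = -p*log2(p) - (1-p)*log2(1-p). -0.6533*log2(0.6533) = 0.401245; -0.3467*log2(0.3467) = 0.529841. H = 0.401245 + 0.529841 = 0.9311

0.9311 bits


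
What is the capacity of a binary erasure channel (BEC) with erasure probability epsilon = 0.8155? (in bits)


C = 1 - epsilon = 1 - 0.8155 = 0.1845

0.1845 bits


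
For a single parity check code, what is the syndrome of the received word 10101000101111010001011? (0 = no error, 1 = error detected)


Syndrome = XOR of all bits = 1 XOR 0 XOR 1 XOR 0 XOR 1 XOR 0 XOR 0 XOR 0 XOR 1 XOR 0 XOR 1 XOR 1 XOR 1 XOR 1 XOR 0 XOR 1 XOR 0 XOR 0 XOR 0 XOR 1 XOR 0 XOR 1 XOR 1 = 0

0


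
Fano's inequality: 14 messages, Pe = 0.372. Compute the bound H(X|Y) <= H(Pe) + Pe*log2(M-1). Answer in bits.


H(Pe) = -Pe*log2(Pe) - (1-Pe)*log2(1-Pe) = -0.372*log2(0.372) - 0.628*log2(0.628) = 0.530705 + 0.421491 = 0.9522. Pe*log2(M-1) = 0.372*log2(13) = 1.376564. Bound = H(Pe) + Pe*log2(M-1) = 0.530705 + 0.421491 + 1.376564 = 2.3288

2.3288 bits


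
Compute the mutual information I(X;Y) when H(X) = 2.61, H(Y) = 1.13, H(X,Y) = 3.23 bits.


I(X;Y) = H(X) + H(Y) - H(X,Y) = 2.61 + 1.13 - 3.23 = 0.51

0.51 bits


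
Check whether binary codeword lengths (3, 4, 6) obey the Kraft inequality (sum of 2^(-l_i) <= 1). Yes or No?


Kraft sum = sum(2^(-l_i)) = 0.2031, need <= 1. Result: satisfied (a binary prefix-free code with these lengths exists)

Yes


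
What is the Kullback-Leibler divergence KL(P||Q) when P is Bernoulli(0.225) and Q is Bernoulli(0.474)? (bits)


KL = p*log2(p/q) + (1-p)*log2((1-p)/(1-q)) = 0.225*log2(0.225/0.474) + 0.775*log2(0.775/0.526) = 0.1915

0.1915 bits
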